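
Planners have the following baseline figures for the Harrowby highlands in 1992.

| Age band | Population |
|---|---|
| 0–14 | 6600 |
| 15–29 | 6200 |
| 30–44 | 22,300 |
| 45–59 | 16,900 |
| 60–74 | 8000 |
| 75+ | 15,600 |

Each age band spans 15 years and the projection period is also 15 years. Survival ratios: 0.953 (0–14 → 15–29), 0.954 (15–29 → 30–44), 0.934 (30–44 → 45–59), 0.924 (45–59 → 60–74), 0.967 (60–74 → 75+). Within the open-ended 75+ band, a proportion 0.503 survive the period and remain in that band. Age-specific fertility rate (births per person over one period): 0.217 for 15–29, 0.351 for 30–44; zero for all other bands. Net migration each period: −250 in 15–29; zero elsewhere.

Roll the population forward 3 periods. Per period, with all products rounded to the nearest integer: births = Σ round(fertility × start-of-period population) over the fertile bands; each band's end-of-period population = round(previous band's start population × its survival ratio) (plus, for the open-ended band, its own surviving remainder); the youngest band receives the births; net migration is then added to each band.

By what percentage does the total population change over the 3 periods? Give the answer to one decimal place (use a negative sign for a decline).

— Period 1 —
Births: 6200 × 0.217 = 1345, 22300 × 0.351 = 7827 — total 9172
15–29: 6600 × 0.953 = 6290
30–44: 6200 × 0.954 = 5915
45–59: 22300 × 0.934 = 20828
60–74: 16900 × 0.924 = 15616
75+: 8000 × 0.967 + 15600 × 0.503 = 7736 + 7847 = 15583
Net migration: 15–29 − 250 → 6040
→ [9172, 6040, 5915, 20828, 15616, 15583]
— Period 2 —
Births: 6040 × 0.217 = 1311, 5915 × 0.351 = 2076 — total 3387
15–29: 9172 × 0.953 = 8741
30–44: 6040 × 0.954 = 5762
45–59: 5915 × 0.934 = 5525
60–74: 20828 × 0.924 = 19245
75+: 15616 × 0.967 + 15583 × 0.503 = 15101 + 7838 = 22939
Net migration: 15–29 − 250 → 8491
→ [3387, 8491, 5762, 5525, 19245, 22939]
— Period 3 —
Births: 8491 × 0.217 = 1843, 5762 × 0.351 = 2022 — total 3865
15–29: 3387 × 0.953 = 3228
30–44: 8491 × 0.954 = 8100
45–59: 5762 × 0.934 = 5382
60–74: 5525 × 0.924 = 5105
75+: 19245 × 0.967 + 22939 × 0.503 = 18610 + 11538 = 30148
Net migration: 15–29 − 250 → 2978
→ [3865, 2978, 8100, 5382, 5105, 30148]
Total: 75600 → 55578; change = -20022; percentage change = -26.5%

-26.5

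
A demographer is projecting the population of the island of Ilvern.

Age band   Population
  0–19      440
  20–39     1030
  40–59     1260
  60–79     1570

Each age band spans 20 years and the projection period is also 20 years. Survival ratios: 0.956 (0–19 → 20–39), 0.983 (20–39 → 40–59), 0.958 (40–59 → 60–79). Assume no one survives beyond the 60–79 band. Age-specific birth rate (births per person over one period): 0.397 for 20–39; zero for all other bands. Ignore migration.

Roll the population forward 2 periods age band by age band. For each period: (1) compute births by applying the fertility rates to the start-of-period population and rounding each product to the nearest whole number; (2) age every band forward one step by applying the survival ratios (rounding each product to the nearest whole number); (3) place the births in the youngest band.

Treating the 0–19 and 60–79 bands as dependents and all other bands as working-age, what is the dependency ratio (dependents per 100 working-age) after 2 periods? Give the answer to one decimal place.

After projecting period 1:
Births: 1030 × 0.397 = 409
20–39: 440 × 0.956 = 421
40–59: 1030 × 0.983 = 1012
60–79: 1260 × 0.958 = 1207
Population now: 0–19=409, 20–39=421, 40–59=1012, 60–79=1207
After projecting period 2:
Births: 421 × 0.397 = 167
20–39: 409 × 0.956 = 391
40–59: 421 × 0.983 = 414
60–79: 1012 × 0.958 = 969
Population now: 0–19=167, 20–39=391, 40–59=414, 60–79=969
Dependents (band 0–19 + band 60–79) = 167 + 969 = 1136; working-age = 805; ratio = 1136/805 × 100 = 141.1

141.1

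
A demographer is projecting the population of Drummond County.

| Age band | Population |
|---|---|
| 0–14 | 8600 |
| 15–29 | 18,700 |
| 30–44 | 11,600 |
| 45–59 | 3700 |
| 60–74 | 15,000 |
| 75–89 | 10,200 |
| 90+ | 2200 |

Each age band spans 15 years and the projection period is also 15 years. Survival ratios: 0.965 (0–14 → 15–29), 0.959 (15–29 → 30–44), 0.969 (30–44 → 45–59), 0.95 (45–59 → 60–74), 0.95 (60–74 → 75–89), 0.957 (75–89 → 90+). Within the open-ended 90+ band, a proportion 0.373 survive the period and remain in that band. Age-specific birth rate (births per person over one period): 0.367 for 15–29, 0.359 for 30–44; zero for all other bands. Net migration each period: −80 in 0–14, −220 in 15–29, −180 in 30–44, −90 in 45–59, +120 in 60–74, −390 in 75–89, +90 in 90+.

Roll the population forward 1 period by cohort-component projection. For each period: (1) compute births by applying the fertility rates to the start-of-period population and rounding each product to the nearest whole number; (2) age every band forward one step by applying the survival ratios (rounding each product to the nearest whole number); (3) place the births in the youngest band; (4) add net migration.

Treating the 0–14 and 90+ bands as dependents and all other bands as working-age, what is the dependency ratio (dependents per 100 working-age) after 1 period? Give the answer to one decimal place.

(Bands numbered youngest = 1 to oldest = 7.)
— Period 1 —
Births: 18700 × 0.367 = 6863 ; 11600 × 0.359 = 4164 — total 11027
Band 2: 8600 × 0.965 = 8299
Band 3: 18700 × 0.959 = 17933
Band 4: 11600 × 0.969 = 11240
Band 5: 3700 × 0.95 = 3515
Band 6: 15000 × 0.95 = 14250
Band 7: 10200 × 0.957 + 2200 × 0.373 = 9761 + 821 = 10582
Net migration: Band 1 − 80 → 10947; Band 2 − 220 → 8079; Band 3 − 180 → 17753; Band 4 − 90 → 11150; Band 5 + 120 → 3635; Band 6 − 390 → 13860; Band 7 + 90 → 10672
Giving 10947 / 8079 / 17753 / 11150 / 3635 / 13860 / 10672.
Dependents (band 0–14 + band 90+) = 10947 + 10672 = 21619; working-age = 54477; ratio = 21619/54477 × 100 = 39.7

39.7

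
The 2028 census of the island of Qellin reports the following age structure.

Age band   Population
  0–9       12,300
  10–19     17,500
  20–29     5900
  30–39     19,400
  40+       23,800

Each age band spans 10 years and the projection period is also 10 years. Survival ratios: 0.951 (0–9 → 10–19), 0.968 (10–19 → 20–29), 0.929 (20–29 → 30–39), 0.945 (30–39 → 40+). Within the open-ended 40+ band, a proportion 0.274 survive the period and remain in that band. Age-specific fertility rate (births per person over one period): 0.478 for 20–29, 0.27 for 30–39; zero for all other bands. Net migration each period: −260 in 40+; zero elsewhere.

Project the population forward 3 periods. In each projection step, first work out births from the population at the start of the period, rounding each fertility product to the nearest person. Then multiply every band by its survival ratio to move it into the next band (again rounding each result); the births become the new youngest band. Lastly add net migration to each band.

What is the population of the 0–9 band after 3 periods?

9661

Numbering the groups 1..5 from youngest to oldest:
After projecting period 1:
Births: 5900 × 0.478 = 2820 ; 19400 × 0.27 = 5238 → 8058
Group 2: 12300 × 0.951 = 11697
Group 3: 17500 × 0.968 = 16940
Group 4: 5900 × 0.929 = 5481
Group 5: 19400 × 0.945 + 23800 × 0.274 = 18333 + 6521 = 24854
Net migration: Group 5 − 260 → 24594
Giving 8058 / 11697 / 16940 / 5481 / 24594.
After projecting period 2:
Births: 16940 × 0.478 = 8097 ; 5481 × 0.27 = 1480 → 9577
Group 2: 8058 × 0.951 = 7663
Group 3: 11697 × 0.968 = 11323
Group 4: 16940 × 0.929 = 15737
Group 5: 5481 × 0.945 + 24594 × 0.274 = 5180 + 6739 = 11919
Net migration: Group 5 − 260 → 11659
Giving 9577 / 7663 / 11323 / 15737 / 11659.
After projecting period 3:
Births: 11323 × 0.478 = 5412 ; 15737 × 0.27 = 4249 → 9661
Group 2: 9577 × 0.951 = 9108
Group 3: 7663 × 0.968 = 7418
Group 4: 11323 × 0.929 = 10519
Group 5: 15737 × 0.945 + 11659 × 0.274 = 14871 + 3195 = 18066
Net migration: Group 5 − 260 → 17806
Giving 9661 / 9108 / 7418 / 10519 / 17806.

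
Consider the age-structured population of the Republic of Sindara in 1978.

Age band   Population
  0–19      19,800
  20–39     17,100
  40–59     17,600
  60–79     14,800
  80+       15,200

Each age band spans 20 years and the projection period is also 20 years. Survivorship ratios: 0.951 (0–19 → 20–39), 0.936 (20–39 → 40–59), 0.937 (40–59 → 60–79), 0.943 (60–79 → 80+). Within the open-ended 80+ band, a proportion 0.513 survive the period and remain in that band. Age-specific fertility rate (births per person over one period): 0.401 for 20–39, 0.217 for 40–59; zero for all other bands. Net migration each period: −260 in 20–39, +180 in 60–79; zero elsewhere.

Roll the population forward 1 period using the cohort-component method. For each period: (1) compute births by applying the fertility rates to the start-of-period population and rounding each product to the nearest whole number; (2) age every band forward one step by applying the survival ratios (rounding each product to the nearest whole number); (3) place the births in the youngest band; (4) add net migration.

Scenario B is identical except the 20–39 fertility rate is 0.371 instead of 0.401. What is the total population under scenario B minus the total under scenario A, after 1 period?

-513

— Period 1 —
Births: 17100 × 0.401 = 6857 ; 17600 × 0.217 = 3819 → 10676
20–39: 19800 × 0.951 = 18830
40–59: 17100 × 0.936 = 16006
60–79: 17600 × 0.937 = 16491
80+: 14800 × 0.943 + 15200 × 0.513 = 13956 + 7798 = 21754
Net migration: 20–39 − 260 → 18570; 60–79 + 180 → 16671
End of period: [10676, 18570, 16006, 16671, 21754]
Scenario A total after 1 period: 83677
Scenario B projection —
— Period 1 —
Births: 17100 × 0.371 = 6344 ; 17600 × 0.217 = 3819 → 10163
20–39: 19800 × 0.951 = 18830
40–59: 17100 × 0.936 = 16006
60–79: 17600 × 0.937 = 16491
80+: 14800 × 0.943 + 15200 × 0.513 = 13956 + 7798 = 21754
Net migration: 20–39 − 260 → 18570; 60–79 + 180 → 16671
End of period: [10163, 18570, 16006, 16671, 21754]
Scenario B total after 1 period: 83164
Difference B − A = 83164 − 83677 = -513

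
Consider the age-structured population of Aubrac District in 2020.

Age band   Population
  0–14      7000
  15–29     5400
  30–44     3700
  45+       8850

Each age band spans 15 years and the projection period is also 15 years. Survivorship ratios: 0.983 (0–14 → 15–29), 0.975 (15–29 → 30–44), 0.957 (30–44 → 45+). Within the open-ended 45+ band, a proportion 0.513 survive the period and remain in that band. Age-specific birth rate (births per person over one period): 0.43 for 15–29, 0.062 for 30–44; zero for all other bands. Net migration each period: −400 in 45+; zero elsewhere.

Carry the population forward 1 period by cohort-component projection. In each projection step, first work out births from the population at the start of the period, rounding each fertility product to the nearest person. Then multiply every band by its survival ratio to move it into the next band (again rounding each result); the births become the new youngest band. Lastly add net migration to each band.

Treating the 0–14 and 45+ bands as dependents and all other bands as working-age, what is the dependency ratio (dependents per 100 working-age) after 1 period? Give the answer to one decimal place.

84.2

— Period 1 —
Births: 5400 × 0.43 = 2322  |  3700 × 0.062 = 229 ⇒ total 2551
15–29: 7000 × 0.983 = 6881
30–44: 5400 × 0.975 = 5265
45+: 3700 × 0.957 + 8850 × 0.513 = 3541 + 4540 = 8081
Net migration: 45+ − 400 → 7681
→ [2551, 6881, 5265, 7681]
Dependents (band 0–14 + band 45+) = 2551 + 7681 = 10232; working-age = 12146; ratio = 10232/12146 × 100 = 84.2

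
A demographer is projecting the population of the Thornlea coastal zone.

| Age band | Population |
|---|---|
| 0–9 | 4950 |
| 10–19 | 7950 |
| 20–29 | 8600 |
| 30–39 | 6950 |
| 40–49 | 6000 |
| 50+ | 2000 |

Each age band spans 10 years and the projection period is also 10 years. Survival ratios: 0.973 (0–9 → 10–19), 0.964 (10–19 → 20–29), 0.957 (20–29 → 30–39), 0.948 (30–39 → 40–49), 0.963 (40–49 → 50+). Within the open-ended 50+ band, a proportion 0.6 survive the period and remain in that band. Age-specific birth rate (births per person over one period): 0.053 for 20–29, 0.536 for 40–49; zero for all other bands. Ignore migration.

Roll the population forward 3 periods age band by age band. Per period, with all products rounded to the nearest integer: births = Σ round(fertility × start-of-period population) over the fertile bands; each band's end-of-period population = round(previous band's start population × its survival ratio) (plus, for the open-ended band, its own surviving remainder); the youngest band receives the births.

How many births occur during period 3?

[period 1]
Births: 8600 * 0.053 = 456 ; 6000 * 0.536 = 3216 — total 3672
10–19: 4950 * 0.973 = 4816
20–29: 7950 * 0.964 = 7664
30–39: 8600 * 0.957 = 8230
40–49: 6950 * 0.948 = 6589
50+: 6000 * 0.963 + 2000 * 0.6 = 5778 + 1200 = 6978
End of period: [3672, 4816, 7664, 8230, 6589, 6978]
[period 2]
Births: 7664 * 0.053 = 406 ; 6589 * 0.536 = 3532 — total 3938
10–19: 3672 * 0.973 = 3573
20–29: 4816 * 0.964 = 4643
30–39: 7664 * 0.957 = 7334
40–49: 8230 * 0.948 = 7802
50+: 6589 * 0.963 + 6978 * 0.6 = 6345 + 4187 = 10532
End of period: [3938, 3573, 4643, 7334, 7802, 10532]
[period 3]
Births: 4643 * 0.053 = 246 ; 7802 * 0.536 = 4182 — total 4428
10–19: 3938 * 0.973 = 3832
20–29: 3573 * 0.964 = 3444
30–39: 4643 * 0.957 = 4443
40–49: 7334 * 0.948 = 6953
50+: 7802 * 0.963 + 10532 * 0.6 = 7513 + 6319 = 13832
End of period: [4428, 3832, 3444, 4443, 6953, 13832]

4428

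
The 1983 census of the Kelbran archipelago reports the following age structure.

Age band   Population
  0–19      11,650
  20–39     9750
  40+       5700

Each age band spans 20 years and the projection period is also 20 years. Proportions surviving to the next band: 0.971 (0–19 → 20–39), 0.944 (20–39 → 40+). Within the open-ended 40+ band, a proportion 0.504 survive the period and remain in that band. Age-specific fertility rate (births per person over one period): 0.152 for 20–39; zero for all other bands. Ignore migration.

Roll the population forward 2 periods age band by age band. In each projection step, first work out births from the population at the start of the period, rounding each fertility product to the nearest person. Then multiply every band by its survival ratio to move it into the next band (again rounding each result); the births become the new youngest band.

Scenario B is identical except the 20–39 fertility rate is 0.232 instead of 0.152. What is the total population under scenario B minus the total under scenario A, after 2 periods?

1662

[period 1]
Births: 9750 * 0.152 = 1482
20–39: 11650 * 0.971 = 11312
40+: 9750 * 0.944 + 5700 * 0.504 = 9204 + 2873 = 12077
Population now: 0–19=1482, 20–39=11312, 40+=12077
[period 2]
Births: 11312 * 0.152 = 1719
20–39: 1482 * 0.971 = 1439
40+: 11312 * 0.944 + 12077 * 0.504 = 10679 + 6087 = 16766
Population now: 0–19=1719, 20–39=1439, 40+=16766
Scenario A total after 2 periods: 19924
Scenario B projection —
[period 1]
Births: 9750 * 0.232 = 2262
20–39: 11650 * 0.971 = 11312
40+: 9750 * 0.944 + 5700 * 0.504 = 9204 + 2873 = 12077
Population now: 0–19=2262, 20–39=11312, 40+=12077
[period 2]
Births: 11312 * 0.232 = 2624
20–39: 2262 * 0.971 = 2196
40+: 11312 * 0.944 + 12077 * 0.504 = 10679 + 6087 = 16766
Population now: 0–19=2624, 20–39=2196, 40+=16766
Scenario B total after 2 periods: 21586
Difference B − A = 21586 − 19924 = 1662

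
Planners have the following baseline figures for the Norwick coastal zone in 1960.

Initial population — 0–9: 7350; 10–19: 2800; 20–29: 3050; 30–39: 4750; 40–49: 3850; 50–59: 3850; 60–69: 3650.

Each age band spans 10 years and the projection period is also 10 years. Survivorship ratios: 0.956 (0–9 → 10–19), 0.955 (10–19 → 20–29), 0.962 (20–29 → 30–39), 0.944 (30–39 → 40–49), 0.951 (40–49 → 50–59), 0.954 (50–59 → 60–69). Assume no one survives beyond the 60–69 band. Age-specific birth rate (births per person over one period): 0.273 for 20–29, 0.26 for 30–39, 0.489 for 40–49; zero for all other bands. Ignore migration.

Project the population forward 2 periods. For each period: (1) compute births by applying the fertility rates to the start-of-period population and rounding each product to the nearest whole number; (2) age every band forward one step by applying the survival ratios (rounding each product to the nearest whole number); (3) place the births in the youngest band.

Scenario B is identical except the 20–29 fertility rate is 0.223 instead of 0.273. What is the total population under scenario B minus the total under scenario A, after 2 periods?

Numbering the groups 1..7 from youngest to oldest:
— Period 1 —
Births: 3050 × 0.273 = 833, 4750 × 0.26 = 1235, 3850 × 0.489 = 1883 → 3951
Group 2: 7350 × 0.956 = 7027
Group 3: 2800 × 0.955 = 2674
Group 4: 3050 × 0.962 = 2934
Group 5: 4750 × 0.944 = 4484
Group 6: 3850 × 0.951 = 3661
Group 7: 3850 × 0.954 = 3673
→ [3951, 7027, 2674, 2934, 4484, 3661, 3673]
— Period 2 —
Births: 2674 × 0.273 = 730, 2934 × 0.26 = 763, 4484 × 0.489 = 2193 → 3686
Group 2: 3951 × 0.956 = 3777
Group 3: 7027 × 0.955 = 6711
Group 4: 2674 × 0.962 = 2572
Group 5: 2934 × 0.944 = 2770
Group 6: 4484 × 0.951 = 4264
Group 7: 3661 × 0.954 = 3493
→ [3686, 3777, 6711, 2572, 2770, 4264, 3493]
Scenario A total after 2 periods: 27273
Scenario B projection —
— Period 1 —
Births: 3050 × 0.223 = 680, 4750 × 0.26 = 1235, 3850 × 0.489 = 1883 → 3798
Group 2: 7350 × 0.956 = 7027
Group 3: 2800 × 0.955 = 2674
Group 4: 3050 × 0.962 = 2934
Group 5: 4750 × 0.944 = 4484
Group 6: 3850 × 0.951 = 3661
Group 7: 3850 × 0.954 = 3673
→ [3798, 7027, 2674, 2934, 4484, 3661, 3673]
— Period 2 —
Births: 2674 × 0.223 = 596, 2934 × 0.26 = 763, 4484 × 0.489 = 2193 → 3552
Group 2: 3798 × 0.956 = 3631
Group 3: 7027 × 0.955 = 6711
Group 4: 2674 × 0.962 = 2572
Group 5: 2934 × 0.944 = 2770
Group 6: 4484 × 0.951 = 4264
Group 7: 3661 × 0.954 = 3493
→ [3552, 3631, 6711, 2572, 2770, 4264, 3493]
Scenario B total after 2 periods: 26993
Difference B − A = 26993 − 27273 = -280

-280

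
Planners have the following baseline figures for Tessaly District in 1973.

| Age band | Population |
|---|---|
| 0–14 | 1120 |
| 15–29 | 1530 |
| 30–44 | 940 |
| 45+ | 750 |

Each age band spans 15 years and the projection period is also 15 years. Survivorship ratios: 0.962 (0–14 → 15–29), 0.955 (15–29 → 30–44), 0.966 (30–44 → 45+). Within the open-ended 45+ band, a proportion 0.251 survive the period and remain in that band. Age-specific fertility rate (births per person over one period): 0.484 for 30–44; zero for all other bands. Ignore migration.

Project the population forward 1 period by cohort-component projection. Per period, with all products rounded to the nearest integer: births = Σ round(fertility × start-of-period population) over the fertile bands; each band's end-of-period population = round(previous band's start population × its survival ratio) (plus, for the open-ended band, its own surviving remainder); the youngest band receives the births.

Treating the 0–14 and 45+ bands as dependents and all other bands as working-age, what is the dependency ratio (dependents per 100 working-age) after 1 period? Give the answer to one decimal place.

61.1

Numbering the groups 1..4 from youngest to oldest:
Period 1:
Births: 940 × 0.484 = 455
Group 2: 1120 × 0.962 = 1077
Group 3: 1530 × 0.955 = 1461
Group 4: 940 × 0.966 + 750 × 0.251 = 908 + 188 = 1096
→ [455, 1077, 1461, 1096]
Dependents (band 0–14 + band 45+) = 455 + 1096 = 1551; working-age = 2538; ratio = 1551/2538 × 100 = 61.1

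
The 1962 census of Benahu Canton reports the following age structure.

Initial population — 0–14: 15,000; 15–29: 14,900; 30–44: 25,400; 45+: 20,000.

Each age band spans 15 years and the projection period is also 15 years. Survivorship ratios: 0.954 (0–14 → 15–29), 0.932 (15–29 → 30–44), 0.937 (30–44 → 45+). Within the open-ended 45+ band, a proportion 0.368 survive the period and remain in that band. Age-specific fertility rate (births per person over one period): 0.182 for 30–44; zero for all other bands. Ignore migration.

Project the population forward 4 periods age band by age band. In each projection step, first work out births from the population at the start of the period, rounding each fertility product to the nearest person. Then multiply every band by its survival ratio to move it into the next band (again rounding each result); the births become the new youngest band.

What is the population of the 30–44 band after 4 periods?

2247

After projecting period 1:
Births: 25400 × 0.182 = 4623
15–29: 15000 × 0.954 = 14310
30–44: 14900 × 0.932 = 13887
45+: 25400 × 0.937 + 20000 × 0.368 = 23800 + 7360 = 31160
End of period: [4623, 14310, 13887, 31160]
After projecting period 2:
Births: 13887 × 0.182 = 2527
15–29: 4623 × 0.954 = 4410
30–44: 14310 × 0.932 = 13337
45+: 13887 × 0.937 + 31160 × 0.368 = 13012 + 11467 = 24479
End of period: [2527, 4410, 13337, 24479]
After projecting period 3:
Births: 13337 × 0.182 = 2427
15–29: 2527 × 0.954 = 2411
30–44: 4410 × 0.932 = 4110
45+: 13337 × 0.937 + 24479 × 0.368 = 12497 + 9008 = 21505
End of period: [2427, 2411, 4110, 21505]
After projecting period 4:
Births: 4110 × 0.182 = 748
15–29: 2427 × 0.954 = 2315
30–44: 2411 × 0.932 = 2247
45+: 4110 × 0.937 + 21505 × 0.368 = 3851 + 7914 = 11765
End of period: [748, 2315, 2247, 11765]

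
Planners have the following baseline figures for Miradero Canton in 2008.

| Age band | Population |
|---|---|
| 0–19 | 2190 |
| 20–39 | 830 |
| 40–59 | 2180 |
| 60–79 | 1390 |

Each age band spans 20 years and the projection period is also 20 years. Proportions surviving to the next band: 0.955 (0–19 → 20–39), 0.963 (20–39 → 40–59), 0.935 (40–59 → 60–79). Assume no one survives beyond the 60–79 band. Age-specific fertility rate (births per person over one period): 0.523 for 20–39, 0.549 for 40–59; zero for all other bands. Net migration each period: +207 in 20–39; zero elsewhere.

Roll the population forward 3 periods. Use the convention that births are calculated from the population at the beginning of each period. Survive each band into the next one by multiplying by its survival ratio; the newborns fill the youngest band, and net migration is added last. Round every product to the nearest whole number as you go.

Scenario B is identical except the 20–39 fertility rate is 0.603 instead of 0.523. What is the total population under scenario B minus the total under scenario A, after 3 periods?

415

— Period 1 —
Births: 830 × 0.523 = 434 ; 2180 × 0.549 = 1197 → total 1631
20–39: 2190 × 0.955 = 2091
40–59: 830 × 0.963 = 799
60–79: 2180 × 0.935 = 2038
Net migration: 20–39 + 207 → 2298
End of period: [1631, 2298, 799, 2038]
— Period 2 —
Births: 2298 × 0.523 = 1202 ; 799 × 0.549 = 439 → total 1641
20–39: 1631 × 0.955 = 1558
40–59: 2298 × 0.963 = 2213
60–79: 799 × 0.935 = 747
Net migration: 20–39 + 207 → 1765
End of period: [1641, 1765, 2213, 747]
— Period 3 —
Births: 1765 × 0.523 = 923 ; 2213 × 0.549 = 1215 → total 2138
20–39: 1641 × 0.955 = 1567
40–59: 1765 × 0.963 = 1700
60–79: 2213 × 0.935 = 2069
Net migration: 20–39 + 207 → 1774
End of period: [2138, 1774, 1700, 2069]
Scenario A total after 3 periods: 7681
Scenario B projection —
— Period 1 —
Births: 830 × 0.603 = 500 ; 2180 × 0.549 = 1197 → total 1697
20–39: 2190 × 0.955 = 2091
40–59: 830 × 0.963 = 799
60–79: 2180 × 0.935 = 2038
Net migration: 20–39 + 207 → 2298
End of period: [1697, 2298, 799, 2038]
— Period 2 —
Births: 2298 × 0.603 = 1386 ; 799 × 0.549 = 439 → total 1825
20–39: 1697 × 0.955 = 1621
40–59: 2298 × 0.963 = 2213
60–79: 799 × 0.935 = 747
Net migration: 20–39 + 207 → 1828
End of period: [1825, 1828, 2213, 747]
— Period 3 —
Births: 1828 × 0.603 = 1102 ; 2213 × 0.549 = 1215 → total 2317
20–39: 1825 × 0.955 = 1743
40–59: 1828 × 0.963 = 1760
60–79: 2213 × 0.935 = 2069
Net migration: 20–39 + 207 → 1950
End of period: [2317, 1950, 1760, 2069]
Scenario B total after 3 periods: 8096
Difference B − A = 8096 − 7681 = 415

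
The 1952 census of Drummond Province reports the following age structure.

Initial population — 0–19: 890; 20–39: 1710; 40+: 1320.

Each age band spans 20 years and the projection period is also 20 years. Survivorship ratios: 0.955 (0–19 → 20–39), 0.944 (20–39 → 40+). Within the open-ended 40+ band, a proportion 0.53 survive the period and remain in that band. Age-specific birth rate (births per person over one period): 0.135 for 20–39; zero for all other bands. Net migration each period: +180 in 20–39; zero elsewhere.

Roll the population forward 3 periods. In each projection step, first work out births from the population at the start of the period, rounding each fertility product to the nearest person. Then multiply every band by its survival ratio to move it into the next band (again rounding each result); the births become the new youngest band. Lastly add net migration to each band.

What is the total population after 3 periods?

1911

Period 1.
Births: 1710 * 0.135 = 231
20–39: 890 * 0.955 = 850
40+: 1710 * 0.944 + 1320 * 0.53 = 1614 + 700 = 2314
Net migration: 20–39 + 180 → 1030
Population now: 0–19=231, 20–39=1030, 40+=2314
Period 2.
Births: 1030 * 0.135 = 139
20–39: 231 * 0.955 = 221
40+: 1030 * 0.944 + 2314 * 0.53 = 972 + 1226 = 2198
Net migration: 20–39 + 180 → 401
Population now: 0–19=139, 20–39=401, 40+=2198
Period 3.
Births: 401 * 0.135 = 54
20–39: 139 * 0.955 = 133
40+: 401 * 0.944 + 2198 * 0.53 = 379 + 1165 = 1544
Net migration: 20–39 + 180 → 313
Population now: 0–19=54, 20–39=313, 40+=1544
Total after period 3: 54 + 313 + 1544 = 1911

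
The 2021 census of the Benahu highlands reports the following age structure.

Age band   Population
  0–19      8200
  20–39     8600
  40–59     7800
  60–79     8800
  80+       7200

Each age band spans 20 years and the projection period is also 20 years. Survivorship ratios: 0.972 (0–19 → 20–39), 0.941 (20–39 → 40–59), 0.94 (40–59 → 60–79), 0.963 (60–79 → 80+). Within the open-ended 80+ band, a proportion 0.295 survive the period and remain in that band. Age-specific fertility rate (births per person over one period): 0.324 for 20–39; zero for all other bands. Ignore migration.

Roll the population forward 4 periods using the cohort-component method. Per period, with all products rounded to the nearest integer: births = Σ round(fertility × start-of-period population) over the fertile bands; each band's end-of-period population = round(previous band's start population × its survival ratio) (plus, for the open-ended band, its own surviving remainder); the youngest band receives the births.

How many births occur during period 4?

Period 1:
Births: 8600 * 0.324 = 2786
20–39: 8200 * 0.972 = 7970
40–59: 8600 * 0.941 = 8093
60–79: 7800 * 0.94 = 7332
80+: 8800 * 0.963 + 7200 * 0.295 = 8474 + 2124 = 10598
→ [2786, 7970, 8093, 7332, 10598]
Period 2:
Births: 7970 * 0.324 = 2582
20–39: 2786 * 0.972 = 2708
40–59: 7970 * 0.941 = 7500
60–79: 8093 * 0.94 = 7607
80+: 7332 * 0.963 + 10598 * 0.295 = 7061 + 3126 = 10187
→ [2582, 2708, 7500, 7607, 10187]
Period 3:
Births: 2708 * 0.324 = 877
20–39: 2582 * 0.972 = 2510
40–59: 2708 * 0.941 = 2548
60–79: 7500 * 0.94 = 7050
80+: 7607 * 0.963 + 10187 * 0.295 = 7326 + 3005 = 10331
→ [877, 2510, 2548, 7050, 10331]
Period 4:
Births: 2510 * 0.324 = 813
20–39: 877 * 0.972 = 852
40–59: 2510 * 0.941 = 2362
60–79: 2548 * 0.94 = 2395
80+: 7050 * 0.963 + 10331 * 0.295 = 6789 + 3048 = 9837
→ [813, 852, 2362, 2395, 9837]

813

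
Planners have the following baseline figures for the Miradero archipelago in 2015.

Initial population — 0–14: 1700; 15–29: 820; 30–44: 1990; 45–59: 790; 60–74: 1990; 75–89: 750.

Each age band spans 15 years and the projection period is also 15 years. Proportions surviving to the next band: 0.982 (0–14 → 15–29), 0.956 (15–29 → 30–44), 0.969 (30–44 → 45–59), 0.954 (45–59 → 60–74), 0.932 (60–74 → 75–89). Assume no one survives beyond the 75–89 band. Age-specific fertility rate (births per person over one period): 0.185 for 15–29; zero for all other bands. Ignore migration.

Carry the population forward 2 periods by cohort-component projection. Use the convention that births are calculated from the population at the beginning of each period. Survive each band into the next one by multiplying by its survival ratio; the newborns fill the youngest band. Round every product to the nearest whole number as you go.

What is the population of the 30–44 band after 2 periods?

Numbering the bands 1..6 from youngest to oldest:
[period 1]
Births: 820 × 0.185 = 152
Band 2: 1700 × 0.982 = 1669
Band 3: 820 × 0.956 = 784
Band 4: 1990 × 0.969 = 1928
Band 5: 790 × 0.954 = 754
Band 6: 1990 × 0.932 = 1855
End of period: [152, 1669, 784, 1928, 754, 1855]
[period 2]
Births: 1669 × 0.185 = 309
Band 2: 152 × 0.982 = 149
Band 3: 1669 × 0.956 = 1596
Band 4: 784 × 0.969 = 760
Band 5: 1928 × 0.954 = 1839
Band 6: 754 × 0.932 = 703
End of period: [309, 149, 1596, 760, 1839, 703]

1596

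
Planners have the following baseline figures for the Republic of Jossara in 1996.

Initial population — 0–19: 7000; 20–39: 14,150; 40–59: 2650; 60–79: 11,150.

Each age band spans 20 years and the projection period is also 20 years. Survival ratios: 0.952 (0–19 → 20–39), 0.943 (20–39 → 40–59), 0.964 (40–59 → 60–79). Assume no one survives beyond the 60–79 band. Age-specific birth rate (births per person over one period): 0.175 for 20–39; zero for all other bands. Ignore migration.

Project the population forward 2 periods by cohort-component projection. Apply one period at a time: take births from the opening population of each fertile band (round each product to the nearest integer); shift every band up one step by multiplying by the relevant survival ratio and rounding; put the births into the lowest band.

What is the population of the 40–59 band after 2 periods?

6284

After projecting period 1:
Births: 14150 × 0.175 = 2476
20–39: 7000 × 0.952 = 6664
40–59: 14150 × 0.943 = 13343
60–79: 2650 × 0.964 = 2555
End of period: [2476, 6664, 13343, 2555]
After projecting period 2:
Births: 6664 × 0.175 = 1166
20–39: 2476 × 0.952 = 2357
40–59: 6664 × 0.943 = 6284
60–79: 13343 × 0.964 = 12863
End of period: [1166, 2357, 6284, 12863]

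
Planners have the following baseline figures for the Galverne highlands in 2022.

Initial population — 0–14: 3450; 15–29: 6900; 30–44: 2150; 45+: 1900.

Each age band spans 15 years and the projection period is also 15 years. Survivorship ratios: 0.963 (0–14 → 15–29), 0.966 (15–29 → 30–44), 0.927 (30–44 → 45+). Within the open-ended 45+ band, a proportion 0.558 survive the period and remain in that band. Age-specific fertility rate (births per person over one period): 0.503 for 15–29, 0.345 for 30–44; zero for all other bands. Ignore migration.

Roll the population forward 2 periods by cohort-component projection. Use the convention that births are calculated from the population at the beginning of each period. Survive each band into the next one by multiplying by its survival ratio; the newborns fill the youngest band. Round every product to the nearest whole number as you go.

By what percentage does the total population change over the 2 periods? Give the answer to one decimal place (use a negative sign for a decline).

— Period 1 —
Births: 6900 × 0.503 = 3471  |  2150 × 0.345 = 742 → 4213
15–29: 3450 × 0.963 = 3322
30–44: 6900 × 0.966 = 6665
45+: 2150 × 0.927 + 1900 × 0.558 = 1993 + 1060 = 3053
→ [4213, 3322, 6665, 3053]
— Period 2 —
Births: 3322 × 0.503 = 1671  |  6665 × 0.345 = 2299 → 3970
15–29: 4213 × 0.963 = 4057
30–44: 3322 × 0.966 = 3209
45+: 6665 × 0.927 + 3053 × 0.558 = 6178 + 1704 = 7882
→ [3970, 4057, 3209, 7882]
Total: 14400 → 19118; change = 4718; percentage change = 32.8%

32.8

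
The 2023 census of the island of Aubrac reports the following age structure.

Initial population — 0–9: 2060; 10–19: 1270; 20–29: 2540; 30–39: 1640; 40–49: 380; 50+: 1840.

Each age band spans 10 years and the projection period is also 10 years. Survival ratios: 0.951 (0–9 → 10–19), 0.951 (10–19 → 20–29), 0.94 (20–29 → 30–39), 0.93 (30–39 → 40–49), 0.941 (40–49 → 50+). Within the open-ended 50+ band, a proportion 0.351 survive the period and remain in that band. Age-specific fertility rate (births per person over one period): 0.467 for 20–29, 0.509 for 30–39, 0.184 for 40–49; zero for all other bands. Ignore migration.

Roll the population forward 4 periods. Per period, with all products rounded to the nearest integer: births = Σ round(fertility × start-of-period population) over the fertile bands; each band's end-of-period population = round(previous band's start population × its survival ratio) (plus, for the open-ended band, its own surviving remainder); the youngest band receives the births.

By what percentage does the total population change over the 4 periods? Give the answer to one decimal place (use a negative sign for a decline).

(Groups numbered youngest = 1 to oldest = 6.)
After projecting period 1:
Births: 2540 * 0.467 = 1186  |  1640 * 0.509 = 835  |  380 * 0.184 = 70 ⇒ total 2091
Group 2: 2060 * 0.951 = 1959
Group 3: 1270 * 0.951 = 1208
Group 4: 2540 * 0.94 = 2388
Group 5: 1640 * 0.93 = 1525
Group 6: 380 * 0.941 + 1840 * 0.351 = 358 + 646 = 1004
Giving 2091 / 1959 / 1208 / 2388 / 1525 / 1004.
After projecting period 2:
Births: 1208 * 0.467 = 564  |  2388 * 0.509 = 1215  |  1525 * 0.184 = 281 ⇒ total 2060
Group 2: 2091 * 0.951 = 1989
Group 3: 1959 * 0.951 = 1863
Group 4: 1208 * 0.94 = 1136
Group 5: 2388 * 0.93 = 2221
Group 6: 1525 * 0.941 + 1004 * 0.351 = 1435 + 352 = 1787
Giving 2060 / 1989 / 1863 / 1136 / 2221 / 1787.
After projecting period 3:
Births: 1863 * 0.467 = 870  |  1136 * 0.509 = 578  |  2221 * 0.184 = 409 ⇒ total 1857
Group 2: 2060 * 0.951 = 1959
Group 3: 1989 * 0.951 = 1892
Group 4: 1863 * 0.94 = 1751
Group 5: 1136 * 0.93 = 1056
Group 6: 2221 * 0.941 + 1787 * 0.351 = 2090 + 627 = 2717
Giving 1857 / 1959 / 1892 / 1751 / 1056 / 2717.
After projecting period 4:
Births: 1892 * 0.467 = 884  |  1751 * 0.509 = 891  |  1056 * 0.184 = 194 ⇒ total 1969
Group 2: 1857 * 0.951 = 1766
Group 3: 1959 * 0.951 = 1863
Group 4: 1892 * 0.94 = 1778
Group 5: 1751 * 0.93 = 1628
Group 6: 1056 * 0.941 + 2717 * 0.351 = 994 + 954 = 1948
Giving 1969 / 1766 / 1863 / 1778 / 1628 / 1948.
Total: 9730 → 10952; change = 1222; percentage change = 12.6%

12.6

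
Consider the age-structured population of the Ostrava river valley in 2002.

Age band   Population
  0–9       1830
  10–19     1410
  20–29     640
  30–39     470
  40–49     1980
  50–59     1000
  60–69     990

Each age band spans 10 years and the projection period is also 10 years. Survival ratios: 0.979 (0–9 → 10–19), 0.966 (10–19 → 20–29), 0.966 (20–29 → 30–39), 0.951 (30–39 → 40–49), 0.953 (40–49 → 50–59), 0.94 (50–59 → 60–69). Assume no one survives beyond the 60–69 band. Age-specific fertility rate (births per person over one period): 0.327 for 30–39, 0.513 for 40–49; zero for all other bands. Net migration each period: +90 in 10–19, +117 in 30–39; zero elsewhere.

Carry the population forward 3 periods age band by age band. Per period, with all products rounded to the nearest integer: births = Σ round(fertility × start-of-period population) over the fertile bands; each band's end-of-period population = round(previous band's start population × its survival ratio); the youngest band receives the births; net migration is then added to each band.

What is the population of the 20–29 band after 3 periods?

[period 1]
Births: 470 × 0.327 = 154, 1980 × 0.513 = 1016 — total 1170
10–19: 1830 × 0.979 = 1792
20–29: 1410 × 0.966 = 1362
30–39: 640 × 0.966 = 618
40–49: 470 × 0.951 = 447
50–59: 1980 × 0.953 = 1887
60–69: 1000 × 0.94 = 940
Net migration: 10–19 + 90 → 1882; 30–39 + 117 → 735
Population now: 0–9=1170, 10–19=1882, 20–29=1362, 30–39=735, 40–49=447, 50–59=1887, 60–69=940
[period 2]
Births: 735 × 0.327 = 240, 447 × 0.513 = 229 — total 469
10–19: 1170 × 0.979 = 1145
20–29: 1882 × 0.966 = 1818
30–39: 1362 × 0.966 = 1316
40–49: 735 × 0.951 = 699
50–59: 447 × 0.953 = 426
60–69: 1887 × 0.94 = 1774
Net migration: 10–19 + 90 → 1235; 30–39 + 117 → 1433
Population now: 0–9=469, 10–19=1235, 20–29=1818, 30–39=1433, 40–49=699, 50–59=426, 60–69=1774
[period 3]
Births: 1433 × 0.327 = 469, 699 × 0.513 = 359 — total 828
10–19: 469 × 0.979 = 459
20–29: 1235 × 0.966 = 1193
30–39: 1818 × 0.966 = 1756
40–49: 1433 × 0.951 = 1363
50–59: 699 × 0.953 = 666
60–69: 426 × 0.94 = 400
Net migration: 10–19 + 90 → 549; 30–39 + 117 → 1873
Population now: 0–9=828, 10–19=549, 20–29=1193, 30–39=1873, 40–49=1363, 50–59=666, 60–69=400

1193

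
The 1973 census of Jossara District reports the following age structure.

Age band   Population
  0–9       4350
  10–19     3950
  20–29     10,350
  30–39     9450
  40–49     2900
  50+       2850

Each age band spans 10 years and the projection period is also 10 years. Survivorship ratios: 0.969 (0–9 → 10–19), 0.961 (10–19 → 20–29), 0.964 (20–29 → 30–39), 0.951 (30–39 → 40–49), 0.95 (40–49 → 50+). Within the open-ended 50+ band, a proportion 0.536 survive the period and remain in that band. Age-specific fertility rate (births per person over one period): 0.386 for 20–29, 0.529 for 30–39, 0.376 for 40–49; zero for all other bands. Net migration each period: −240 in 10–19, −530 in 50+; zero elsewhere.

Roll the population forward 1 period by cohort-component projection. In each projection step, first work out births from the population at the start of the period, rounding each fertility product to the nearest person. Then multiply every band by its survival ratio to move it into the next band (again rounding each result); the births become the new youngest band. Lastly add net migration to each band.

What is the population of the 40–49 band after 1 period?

— Period 1 —
Births: 10350 * 0.386 = 3995, 9450 * 0.529 = 4999, 2900 * 0.376 = 1090 ⇒ total 10084
10–19: 4350 * 0.969 = 4215
20–29: 3950 * 0.961 = 3796
30–39: 10350 * 0.964 = 9977
40–49: 9450 * 0.951 = 8987
50+: 2900 * 0.95 + 2850 * 0.536 = 2755 + 1528 = 4283
Net migration: 10–19 − 240 → 3975; 50+ − 530 → 3753
Population now: 0–9=10084, 10–19=3975, 20–29=3796, 30–39=9977, 40–49=8987, 50+=3753

8987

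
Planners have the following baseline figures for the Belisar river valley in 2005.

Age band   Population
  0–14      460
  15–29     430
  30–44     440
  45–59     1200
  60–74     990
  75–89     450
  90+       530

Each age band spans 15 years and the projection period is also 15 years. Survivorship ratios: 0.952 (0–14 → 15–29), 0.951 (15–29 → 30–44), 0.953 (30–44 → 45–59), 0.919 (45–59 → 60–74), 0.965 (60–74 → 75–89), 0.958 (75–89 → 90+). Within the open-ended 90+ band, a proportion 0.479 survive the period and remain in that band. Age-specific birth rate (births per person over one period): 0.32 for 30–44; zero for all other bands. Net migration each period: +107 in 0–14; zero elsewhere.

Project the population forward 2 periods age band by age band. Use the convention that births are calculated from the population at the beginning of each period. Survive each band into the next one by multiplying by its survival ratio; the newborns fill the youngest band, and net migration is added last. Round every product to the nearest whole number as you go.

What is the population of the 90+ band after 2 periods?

Period 1:
Births: 440 × 0.32 = 141
15–29: 460 × 0.952 = 438
30–44: 430 × 0.951 = 409
45–59: 440 × 0.953 = 419
60–74: 1200 × 0.919 = 1103
75–89: 990 × 0.965 = 955
90+: 450 × 0.958 + 530 × 0.479 = 431 + 254 = 685
Net migration: 0–14 + 107 → 248
Giving 248 / 438 / 409 / 419 / 1103 / 955 / 685.
Period 2:
Births: 409 × 0.32 = 131
15–29: 248 × 0.952 = 236
30–44: 438 × 0.951 = 417
45–59: 409 × 0.953 = 390
60–74: 419 × 0.919 = 385
75–89: 1103 × 0.965 = 1064
90+: 955 × 0.958 + 685 × 0.479 = 915 + 328 = 1243
Net migration: 0–14 + 107 → 238
Giving 238 / 236 / 417 / 390 / 385 / 1064 / 1243.

1243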